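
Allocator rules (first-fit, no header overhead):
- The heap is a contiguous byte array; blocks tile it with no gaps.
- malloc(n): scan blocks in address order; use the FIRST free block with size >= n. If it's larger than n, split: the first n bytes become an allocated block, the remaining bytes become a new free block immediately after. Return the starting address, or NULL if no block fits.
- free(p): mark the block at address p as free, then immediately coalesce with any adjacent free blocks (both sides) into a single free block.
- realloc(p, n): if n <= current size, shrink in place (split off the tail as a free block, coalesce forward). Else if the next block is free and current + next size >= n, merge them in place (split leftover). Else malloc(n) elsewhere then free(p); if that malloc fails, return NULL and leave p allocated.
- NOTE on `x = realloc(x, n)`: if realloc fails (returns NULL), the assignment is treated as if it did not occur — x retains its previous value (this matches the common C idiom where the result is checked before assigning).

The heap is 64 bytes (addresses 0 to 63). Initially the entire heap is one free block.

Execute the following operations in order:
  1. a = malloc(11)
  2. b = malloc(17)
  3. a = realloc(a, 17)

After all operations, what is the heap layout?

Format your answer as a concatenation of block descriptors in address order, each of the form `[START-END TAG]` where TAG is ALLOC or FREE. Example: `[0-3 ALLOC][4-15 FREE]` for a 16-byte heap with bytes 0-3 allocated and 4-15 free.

Answer: [0-10 FREE][11-27 ALLOC][28-44 ALLOC][45-63 FREE]

Derivation:
Op 1: a = malloc(11) -> a = 0; heap: [0-10 ALLOC][11-63 FREE]
Op 2: b = malloc(17) -> b = 11; heap: [0-10 ALLOC][11-27 ALLOC][28-63 FREE]
Op 3: a = realloc(a, 17) -> a = 28; heap: [0-10 FREE][11-27 ALLOC][28-44 ALLOC][45-63 FREE]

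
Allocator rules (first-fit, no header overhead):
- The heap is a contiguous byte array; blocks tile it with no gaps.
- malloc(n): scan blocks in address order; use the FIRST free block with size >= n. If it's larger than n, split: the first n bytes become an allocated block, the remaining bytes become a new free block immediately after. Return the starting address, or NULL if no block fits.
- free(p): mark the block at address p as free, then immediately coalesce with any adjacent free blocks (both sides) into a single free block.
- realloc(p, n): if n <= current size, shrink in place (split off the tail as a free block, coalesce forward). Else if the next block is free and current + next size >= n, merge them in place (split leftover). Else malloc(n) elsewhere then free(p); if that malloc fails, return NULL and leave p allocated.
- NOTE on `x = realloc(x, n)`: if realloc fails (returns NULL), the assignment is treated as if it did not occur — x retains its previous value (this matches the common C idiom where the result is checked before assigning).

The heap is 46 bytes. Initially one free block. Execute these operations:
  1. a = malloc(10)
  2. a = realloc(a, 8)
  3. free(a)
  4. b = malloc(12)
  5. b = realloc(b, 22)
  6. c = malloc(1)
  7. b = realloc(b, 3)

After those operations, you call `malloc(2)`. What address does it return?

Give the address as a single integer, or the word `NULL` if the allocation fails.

Answer: 3

Derivation:
Op 1: a = malloc(10) -> a = 0; heap: [0-9 ALLOC][10-45 FREE]
Op 2: a = realloc(a, 8) -> a = 0; heap: [0-7 ALLOC][8-45 FREE]
Op 3: free(a) -> (freed a); heap: [0-45 FREE]
Op 4: b = malloc(12) -> b = 0; heap: [0-11 ALLOC][12-45 FREE]
Op 5: b = realloc(b, 22) -> b = 0; heap: [0-21 ALLOC][22-45 FREE]
Op 6: c = malloc(1) -> c = 22; heap: [0-21 ALLOC][22-22 ALLOC][23-45 FREE]
Op 7: b = realloc(b, 3) -> b = 0; heap: [0-2 ALLOC][3-21 FREE][22-22 ALLOC][23-45 FREE]
malloc(2): first-fit scan over [0-2 ALLOC][3-21 FREE][22-22 ALLOC][23-45 FREE] -> 3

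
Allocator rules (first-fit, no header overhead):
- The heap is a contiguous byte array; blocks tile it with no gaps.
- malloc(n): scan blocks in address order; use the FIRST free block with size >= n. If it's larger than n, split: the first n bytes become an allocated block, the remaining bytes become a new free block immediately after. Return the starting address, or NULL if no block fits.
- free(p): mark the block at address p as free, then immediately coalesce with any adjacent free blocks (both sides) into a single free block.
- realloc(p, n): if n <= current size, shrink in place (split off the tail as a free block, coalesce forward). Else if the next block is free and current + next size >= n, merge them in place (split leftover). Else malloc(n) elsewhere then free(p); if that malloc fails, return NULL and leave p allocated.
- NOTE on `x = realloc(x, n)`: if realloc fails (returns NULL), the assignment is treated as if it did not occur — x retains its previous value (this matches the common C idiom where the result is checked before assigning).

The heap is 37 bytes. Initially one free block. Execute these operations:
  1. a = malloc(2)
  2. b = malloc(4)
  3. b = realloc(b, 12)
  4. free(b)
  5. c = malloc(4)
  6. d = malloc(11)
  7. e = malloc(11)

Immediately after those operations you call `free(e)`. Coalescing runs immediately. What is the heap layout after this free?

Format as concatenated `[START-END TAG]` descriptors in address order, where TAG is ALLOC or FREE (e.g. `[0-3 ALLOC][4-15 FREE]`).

Op 1: a = malloc(2) -> a = 0; heap: [0-1 ALLOC][2-36 FREE]
Op 2: b = malloc(4) -> b = 2; heap: [0-1 ALLOC][2-5 ALLOC][6-36 FREE]
Op 3: b = realloc(b, 12) -> b = 2; heap: [0-1 ALLOC][2-13 ALLOC][14-36 FREE]
Op 4: free(b) -> (freed b); heap: [0-1 ALLOC][2-36 FREE]
Op 5: c = malloc(4) -> c = 2; heap: [0-1 ALLOC][2-5 ALLOC][6-36 FREE]
Op 6: d = malloc(11) -> d = 6; heap: [0-1 ALLOC][2-5 ALLOC][6-16 ALLOC][17-36 FREE]
Op 7: e = malloc(11) -> e = 17; heap: [0-1 ALLOC][2-5 ALLOC][6-16 ALLOC][17-27 ALLOC][28-36 FREE]
free(e): e = 17 -> block [17-27 ALLOC]; mark free, coalesce with adjacent free neighbors -> [0-1 ALLOC][2-5 ALLOC][6-16 ALLOC][17-36 FREE]

Answer: [0-1 ALLOC][2-5 ALLOC][6-16 ALLOC][17-36 FREE]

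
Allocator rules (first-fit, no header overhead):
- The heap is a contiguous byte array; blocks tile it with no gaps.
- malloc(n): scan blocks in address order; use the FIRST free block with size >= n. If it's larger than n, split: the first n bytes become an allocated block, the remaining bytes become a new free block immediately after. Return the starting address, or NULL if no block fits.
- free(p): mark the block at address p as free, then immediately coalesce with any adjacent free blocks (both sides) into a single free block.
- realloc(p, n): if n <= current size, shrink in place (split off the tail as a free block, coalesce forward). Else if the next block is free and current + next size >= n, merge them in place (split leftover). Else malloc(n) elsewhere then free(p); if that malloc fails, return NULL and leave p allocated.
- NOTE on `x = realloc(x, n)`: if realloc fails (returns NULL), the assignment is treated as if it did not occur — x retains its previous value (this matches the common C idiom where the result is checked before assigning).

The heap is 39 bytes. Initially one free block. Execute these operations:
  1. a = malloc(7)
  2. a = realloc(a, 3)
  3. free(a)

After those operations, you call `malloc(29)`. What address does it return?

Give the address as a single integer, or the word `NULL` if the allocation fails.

Answer: 0

Derivation:
Op 1: a = malloc(7) -> a = 0; heap: [0-6 ALLOC][7-38 FREE]
Op 2: a = realloc(a, 3) -> a = 0; heap: [0-2 ALLOC][3-38 FREE]
Op 3: free(a) -> (freed a); heap: [0-38 FREE]
malloc(29): first-fit scan over [0-38 FREE] -> 0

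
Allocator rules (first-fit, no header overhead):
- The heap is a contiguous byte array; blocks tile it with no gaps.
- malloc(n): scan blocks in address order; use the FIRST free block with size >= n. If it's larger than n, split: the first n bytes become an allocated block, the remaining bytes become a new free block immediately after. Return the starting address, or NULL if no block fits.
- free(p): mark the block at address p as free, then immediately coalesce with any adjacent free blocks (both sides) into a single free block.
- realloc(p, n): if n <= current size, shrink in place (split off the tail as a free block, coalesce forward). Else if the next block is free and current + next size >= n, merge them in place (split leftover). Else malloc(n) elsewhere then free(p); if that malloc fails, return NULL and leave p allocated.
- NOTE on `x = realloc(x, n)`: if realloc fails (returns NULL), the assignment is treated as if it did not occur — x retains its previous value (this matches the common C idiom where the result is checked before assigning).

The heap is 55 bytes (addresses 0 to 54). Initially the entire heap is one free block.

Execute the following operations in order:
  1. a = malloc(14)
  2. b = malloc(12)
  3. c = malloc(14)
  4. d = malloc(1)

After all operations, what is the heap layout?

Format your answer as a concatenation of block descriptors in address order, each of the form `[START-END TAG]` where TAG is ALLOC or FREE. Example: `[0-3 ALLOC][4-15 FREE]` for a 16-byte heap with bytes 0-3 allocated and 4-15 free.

Op 1: a = malloc(14) -> a = 0; heap: [0-13 ALLOC][14-54 FREE]
Op 2: b = malloc(12) -> b = 14; heap: [0-13 ALLOC][14-25 ALLOC][26-54 FREE]
Op 3: c = malloc(14) -> c = 26; heap: [0-13 ALLOC][14-25 ALLOC][26-39 ALLOC][40-54 FREE]
Op 4: d = malloc(1) -> d = 40; heap: [0-13 ALLOC][14-25 ALLOC][26-39 ALLOC][40-40 ALLOC][41-54 FREE]

Answer: [0-13 ALLOC][14-25 ALLOC][26-39 ALLOC][40-40 ALLOC][41-54 FREE]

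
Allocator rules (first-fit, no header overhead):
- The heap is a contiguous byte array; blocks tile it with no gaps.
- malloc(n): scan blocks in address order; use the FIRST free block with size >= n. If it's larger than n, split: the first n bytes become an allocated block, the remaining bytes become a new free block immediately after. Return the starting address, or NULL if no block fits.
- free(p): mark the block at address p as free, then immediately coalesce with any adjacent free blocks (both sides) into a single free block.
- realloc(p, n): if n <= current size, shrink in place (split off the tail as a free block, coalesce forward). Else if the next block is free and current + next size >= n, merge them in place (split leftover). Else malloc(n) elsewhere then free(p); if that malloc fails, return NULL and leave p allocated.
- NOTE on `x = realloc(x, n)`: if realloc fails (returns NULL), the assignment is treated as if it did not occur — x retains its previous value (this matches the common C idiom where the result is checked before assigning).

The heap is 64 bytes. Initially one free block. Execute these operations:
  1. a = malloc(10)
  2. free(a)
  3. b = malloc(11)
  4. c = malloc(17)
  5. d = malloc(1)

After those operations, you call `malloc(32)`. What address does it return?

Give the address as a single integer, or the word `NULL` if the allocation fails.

Answer: 29

Derivation:
Op 1: a = malloc(10) -> a = 0; heap: [0-9 ALLOC][10-63 FREE]
Op 2: free(a) -> (freed a); heap: [0-63 FREE]
Op 3: b = malloc(11) -> b = 0; heap: [0-10 ALLOC][11-63 FREE]
Op 4: c = malloc(17) -> c = 11; heap: [0-10 ALLOC][11-27 ALLOC][28-63 FREE]
Op 5: d = malloc(1) -> d = 28; heap: [0-10 ALLOC][11-27 ALLOC][28-28 ALLOC][29-63 FREE]
malloc(32): first-fit scan over [0-10 ALLOC][11-27 ALLOC][28-28 ALLOC][29-63 FREE] -> 29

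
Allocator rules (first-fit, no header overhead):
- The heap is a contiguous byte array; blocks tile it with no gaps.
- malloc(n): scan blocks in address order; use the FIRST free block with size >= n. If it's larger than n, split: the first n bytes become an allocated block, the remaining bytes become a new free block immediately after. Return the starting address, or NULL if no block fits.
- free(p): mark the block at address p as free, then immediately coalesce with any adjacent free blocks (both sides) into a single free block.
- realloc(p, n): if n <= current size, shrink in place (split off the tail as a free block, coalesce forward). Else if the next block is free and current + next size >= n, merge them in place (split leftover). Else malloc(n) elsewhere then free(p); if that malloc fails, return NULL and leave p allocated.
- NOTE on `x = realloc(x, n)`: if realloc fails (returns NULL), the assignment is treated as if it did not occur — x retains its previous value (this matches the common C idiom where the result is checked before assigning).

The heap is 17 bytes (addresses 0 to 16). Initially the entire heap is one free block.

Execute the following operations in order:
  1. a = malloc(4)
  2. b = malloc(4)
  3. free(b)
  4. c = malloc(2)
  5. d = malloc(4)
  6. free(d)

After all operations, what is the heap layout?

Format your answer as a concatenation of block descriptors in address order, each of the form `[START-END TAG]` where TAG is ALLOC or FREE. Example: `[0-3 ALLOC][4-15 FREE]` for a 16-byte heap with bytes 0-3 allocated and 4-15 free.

Answer: [0-3 ALLOC][4-5 ALLOC][6-16 FREE]

Derivation:
Op 1: a = malloc(4) -> a = 0; heap: [0-3 ALLOC][4-16 FREE]
Op 2: b = malloc(4) -> b = 4; heap: [0-3 ALLOC][4-7 ALLOC][8-16 FREE]
Op 3: free(b) -> (freed b); heap: [0-3 ALLOC][4-16 FREE]
Op 4: c = malloc(2) -> c = 4; heap: [0-3 ALLOC][4-5 ALLOC][6-16 FREE]
Op 5: d = malloc(4) -> d = 6; heap: [0-3 ALLOC][4-5 ALLOC][6-9 ALLOC][10-16 FREE]
Op 6: free(d) -> (freed d); heap: [0-3 ALLOC][4-5 ALLOC][6-16 FREE]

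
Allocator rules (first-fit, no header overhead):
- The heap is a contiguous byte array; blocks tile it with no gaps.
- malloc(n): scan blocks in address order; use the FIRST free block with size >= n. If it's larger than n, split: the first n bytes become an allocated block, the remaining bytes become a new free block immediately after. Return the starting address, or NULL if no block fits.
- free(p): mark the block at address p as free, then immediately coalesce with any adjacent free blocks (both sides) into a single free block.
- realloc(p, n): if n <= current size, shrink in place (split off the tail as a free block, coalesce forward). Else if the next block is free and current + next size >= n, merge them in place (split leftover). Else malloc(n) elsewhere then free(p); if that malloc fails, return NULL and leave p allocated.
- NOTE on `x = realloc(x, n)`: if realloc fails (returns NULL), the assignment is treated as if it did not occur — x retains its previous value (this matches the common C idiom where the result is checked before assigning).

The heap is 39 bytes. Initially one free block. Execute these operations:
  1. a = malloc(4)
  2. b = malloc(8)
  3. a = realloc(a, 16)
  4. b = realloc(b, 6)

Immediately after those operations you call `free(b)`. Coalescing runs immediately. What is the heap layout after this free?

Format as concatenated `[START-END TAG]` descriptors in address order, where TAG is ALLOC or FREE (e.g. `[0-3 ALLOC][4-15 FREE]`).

Op 1: a = malloc(4) -> a = 0; heap: [0-3 ALLOC][4-38 FREE]
Op 2: b = malloc(8) -> b = 4; heap: [0-3 ALLOC][4-11 ALLOC][12-38 FREE]
Op 3: a = realloc(a, 16) -> a = 12; heap: [0-3 FREE][4-11 ALLOC][12-27 ALLOC][28-38 FREE]
Op 4: b = realloc(b, 6) -> b = 4; heap: [0-3 FREE][4-9 ALLOC][10-11 FREE][12-27 ALLOC][28-38 FREE]
free(b): b = 4 -> block [4-9 ALLOC]; mark free, coalesce with adjacent free neighbors -> [0-11 FREE][12-27 ALLOC][28-38 FREE]

Answer: [0-11 FREE][12-27 ALLOC][28-38 FREE]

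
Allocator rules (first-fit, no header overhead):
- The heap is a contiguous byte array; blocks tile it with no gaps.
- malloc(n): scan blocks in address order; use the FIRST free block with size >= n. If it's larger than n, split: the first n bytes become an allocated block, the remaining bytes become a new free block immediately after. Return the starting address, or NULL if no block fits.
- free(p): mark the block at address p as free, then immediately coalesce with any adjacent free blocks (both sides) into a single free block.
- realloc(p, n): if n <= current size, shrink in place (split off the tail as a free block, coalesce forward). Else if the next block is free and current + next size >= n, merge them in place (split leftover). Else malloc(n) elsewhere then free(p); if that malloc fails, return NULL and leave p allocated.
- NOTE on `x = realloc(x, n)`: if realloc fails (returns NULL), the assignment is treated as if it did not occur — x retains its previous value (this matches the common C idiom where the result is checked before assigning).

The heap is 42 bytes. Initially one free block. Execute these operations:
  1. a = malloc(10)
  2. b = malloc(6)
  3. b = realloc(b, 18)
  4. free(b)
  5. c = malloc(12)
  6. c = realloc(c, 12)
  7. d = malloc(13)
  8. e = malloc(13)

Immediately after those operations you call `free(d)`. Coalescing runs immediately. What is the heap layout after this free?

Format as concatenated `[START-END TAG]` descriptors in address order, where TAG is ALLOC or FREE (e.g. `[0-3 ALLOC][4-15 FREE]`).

Answer: [0-9 ALLOC][10-21 ALLOC][22-41 FREE]

Derivation:
Op 1: a = malloc(10) -> a = 0; heap: [0-9 ALLOC][10-41 FREE]
Op 2: b = malloc(6) -> b = 10; heap: [0-9 ALLOC][10-15 ALLOC][16-41 FREE]
Op 3: b = realloc(b, 18) -> b = 10; heap: [0-9 ALLOC][10-27 ALLOC][28-41 FREE]
Op 4: free(b) -> (freed b); heap: [0-9 ALLOC][10-41 FREE]
Op 5: c = malloc(12) -> c = 10; heap: [0-9 ALLOC][10-21 ALLOC][22-41 FREE]
Op 6: c = realloc(c, 12) -> c = 10; heap: [0-9 ALLOC][10-21 ALLOC][22-41 FREE]
Op 7: d = malloc(13) -> d = 22; heap: [0-9 ALLOC][10-21 ALLOC][22-34 ALLOC][35-41 FREE]
Op 8: e = malloc(13) -> e = NULL; heap: [0-9 ALLOC][10-21 ALLOC][22-34 ALLOC][35-41 FREE]
free(d): d = 22 -> block [22-34 ALLOC]; mark free, coalesce with adjacent free neighbors -> [0-9 ALLOC][10-21 ALLOC][22-41 FREE]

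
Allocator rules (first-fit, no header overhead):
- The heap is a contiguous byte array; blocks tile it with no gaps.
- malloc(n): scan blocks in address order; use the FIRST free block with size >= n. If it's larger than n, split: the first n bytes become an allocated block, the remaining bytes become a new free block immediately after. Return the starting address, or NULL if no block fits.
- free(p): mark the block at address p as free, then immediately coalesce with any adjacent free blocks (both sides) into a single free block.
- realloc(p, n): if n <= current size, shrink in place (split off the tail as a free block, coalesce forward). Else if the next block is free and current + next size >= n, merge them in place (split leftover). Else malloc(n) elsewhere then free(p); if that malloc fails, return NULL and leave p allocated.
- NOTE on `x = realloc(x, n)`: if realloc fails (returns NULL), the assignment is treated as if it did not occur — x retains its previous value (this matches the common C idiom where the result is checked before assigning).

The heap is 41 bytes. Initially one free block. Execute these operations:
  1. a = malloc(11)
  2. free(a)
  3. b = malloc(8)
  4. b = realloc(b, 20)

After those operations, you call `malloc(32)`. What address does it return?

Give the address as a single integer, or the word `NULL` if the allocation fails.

Op 1: a = malloc(11) -> a = 0; heap: [0-10 ALLOC][11-40 FREE]
Op 2: free(a) -> (freed a); heap: [0-40 FREE]
Op 3: b = malloc(8) -> b = 0; heap: [0-7 ALLOC][8-40 FREE]
Op 4: b = realloc(b, 20) -> b = 0; heap: [0-19 ALLOC][20-40 FREE]
malloc(32): first-fit scan over [0-19 ALLOC][20-40 FREE] -> NULL

Answer: NULL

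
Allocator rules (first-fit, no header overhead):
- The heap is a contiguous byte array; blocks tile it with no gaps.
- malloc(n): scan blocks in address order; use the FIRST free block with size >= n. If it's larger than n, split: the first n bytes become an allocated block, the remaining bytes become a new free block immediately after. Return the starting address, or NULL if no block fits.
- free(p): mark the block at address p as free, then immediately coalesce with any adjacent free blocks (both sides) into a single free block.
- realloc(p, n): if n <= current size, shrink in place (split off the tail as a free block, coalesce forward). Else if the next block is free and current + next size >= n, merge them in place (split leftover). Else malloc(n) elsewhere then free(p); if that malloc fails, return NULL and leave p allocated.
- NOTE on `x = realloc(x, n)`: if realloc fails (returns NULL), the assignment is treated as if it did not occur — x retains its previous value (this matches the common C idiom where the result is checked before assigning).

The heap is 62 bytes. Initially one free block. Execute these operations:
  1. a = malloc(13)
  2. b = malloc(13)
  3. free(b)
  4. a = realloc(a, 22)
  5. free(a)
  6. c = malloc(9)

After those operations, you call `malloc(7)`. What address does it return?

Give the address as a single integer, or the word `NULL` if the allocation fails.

Answer: 9

Derivation:
Op 1: a = malloc(13) -> a = 0; heap: [0-12 ALLOC][13-61 FREE]
Op 2: b = malloc(13) -> b = 13; heap: [0-12 ALLOC][13-25 ALLOC][26-61 FREE]
Op 3: free(b) -> (freed b); heap: [0-12 ALLOC][13-61 FREE]
Op 4: a = realloc(a, 22) -> a = 0; heap: [0-21 ALLOC][22-61 FREE]
Op 5: free(a) -> (freed a); heap: [0-61 FREE]
Op 6: c = malloc(9) -> c = 0; heap: [0-8 ALLOC][9-61 FREE]
malloc(7): first-fit scan over [0-8 ALLOC][9-61 FREE] -> 9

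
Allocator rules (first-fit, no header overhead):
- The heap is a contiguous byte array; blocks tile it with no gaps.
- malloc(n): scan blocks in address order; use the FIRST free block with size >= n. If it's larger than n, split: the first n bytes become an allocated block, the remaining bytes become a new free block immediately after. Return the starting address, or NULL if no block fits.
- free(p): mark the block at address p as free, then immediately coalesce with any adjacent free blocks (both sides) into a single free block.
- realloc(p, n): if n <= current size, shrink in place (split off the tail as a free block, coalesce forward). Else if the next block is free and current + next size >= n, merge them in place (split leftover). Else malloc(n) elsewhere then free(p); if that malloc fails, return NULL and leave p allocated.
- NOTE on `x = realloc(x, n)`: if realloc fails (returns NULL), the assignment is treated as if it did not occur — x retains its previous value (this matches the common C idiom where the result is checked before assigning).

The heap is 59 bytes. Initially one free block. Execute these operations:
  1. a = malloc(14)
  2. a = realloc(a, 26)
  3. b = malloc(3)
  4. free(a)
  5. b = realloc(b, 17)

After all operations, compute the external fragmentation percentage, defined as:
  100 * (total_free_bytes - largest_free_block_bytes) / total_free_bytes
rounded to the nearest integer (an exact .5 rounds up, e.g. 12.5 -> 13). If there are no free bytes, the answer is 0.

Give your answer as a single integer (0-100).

Answer: 38

Derivation:
Op 1: a = malloc(14) -> a = 0; heap: [0-13 ALLOC][14-58 FREE]
Op 2: a = realloc(a, 26) -> a = 0; heap: [0-25 ALLOC][26-58 FREE]
Op 3: b = malloc(3) -> b = 26; heap: [0-25 ALLOC][26-28 ALLOC][29-58 FREE]
Op 4: free(a) -> (freed a); heap: [0-25 FREE][26-28 ALLOC][29-58 FREE]
Op 5: b = realloc(b, 17) -> b = 26; heap: [0-25 FREE][26-42 ALLOC][43-58 FREE]
Free blocks: [26 16] total_free=42 largest=26 -> 100*(42-26)/42 = 1600/42 ≈ 38.095 -> rounds to 38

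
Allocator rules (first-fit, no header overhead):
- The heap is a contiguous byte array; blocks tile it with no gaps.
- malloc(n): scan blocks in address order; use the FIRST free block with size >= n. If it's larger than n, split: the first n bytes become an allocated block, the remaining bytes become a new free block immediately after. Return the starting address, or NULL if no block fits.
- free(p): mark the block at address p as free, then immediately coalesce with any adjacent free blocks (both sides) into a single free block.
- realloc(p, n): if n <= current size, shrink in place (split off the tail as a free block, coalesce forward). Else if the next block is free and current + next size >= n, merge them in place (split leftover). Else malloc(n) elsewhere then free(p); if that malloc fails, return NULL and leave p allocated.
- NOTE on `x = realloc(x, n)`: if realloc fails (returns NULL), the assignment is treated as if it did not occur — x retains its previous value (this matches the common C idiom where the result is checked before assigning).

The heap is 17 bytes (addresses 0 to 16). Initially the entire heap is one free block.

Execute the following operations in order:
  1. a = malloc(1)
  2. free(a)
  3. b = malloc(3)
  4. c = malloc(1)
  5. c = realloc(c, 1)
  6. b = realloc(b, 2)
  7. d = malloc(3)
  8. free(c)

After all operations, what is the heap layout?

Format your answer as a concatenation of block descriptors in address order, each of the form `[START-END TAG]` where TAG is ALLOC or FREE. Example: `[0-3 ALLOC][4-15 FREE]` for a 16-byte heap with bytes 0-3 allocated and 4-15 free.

Op 1: a = malloc(1) -> a = 0; heap: [0-0 ALLOC][1-16 FREE]
Op 2: free(a) -> (freed a); heap: [0-16 FREE]
Op 3: b = malloc(3) -> b = 0; heap: [0-2 ALLOC][3-16 FREE]
Op 4: c = malloc(1) -> c = 3; heap: [0-2 ALLOC][3-3 ALLOC][4-16 FREE]
Op 5: c = realloc(c, 1) -> c = 3; heap: [0-2 ALLOC][3-3 ALLOC][4-16 FREE]
Op 6: b = realloc(b, 2) -> b = 0; heap: [0-1 ALLOC][2-2 FREE][3-3 ALLOC][4-16 FREE]
Op 7: d = malloc(3) -> d = 4; heap: [0-1 ALLOC][2-2 FREE][3-3 ALLOC][4-6 ALLOC][7-16 FREE]
Op 8: free(c) -> (freed c); heap: [0-1 ALLOC][2-3 FREE][4-6 ALLOC][7-16 FREE]

Answer: [0-1 ALLOC][2-3 FREE][4-6 ALLOC][7-16 FREE]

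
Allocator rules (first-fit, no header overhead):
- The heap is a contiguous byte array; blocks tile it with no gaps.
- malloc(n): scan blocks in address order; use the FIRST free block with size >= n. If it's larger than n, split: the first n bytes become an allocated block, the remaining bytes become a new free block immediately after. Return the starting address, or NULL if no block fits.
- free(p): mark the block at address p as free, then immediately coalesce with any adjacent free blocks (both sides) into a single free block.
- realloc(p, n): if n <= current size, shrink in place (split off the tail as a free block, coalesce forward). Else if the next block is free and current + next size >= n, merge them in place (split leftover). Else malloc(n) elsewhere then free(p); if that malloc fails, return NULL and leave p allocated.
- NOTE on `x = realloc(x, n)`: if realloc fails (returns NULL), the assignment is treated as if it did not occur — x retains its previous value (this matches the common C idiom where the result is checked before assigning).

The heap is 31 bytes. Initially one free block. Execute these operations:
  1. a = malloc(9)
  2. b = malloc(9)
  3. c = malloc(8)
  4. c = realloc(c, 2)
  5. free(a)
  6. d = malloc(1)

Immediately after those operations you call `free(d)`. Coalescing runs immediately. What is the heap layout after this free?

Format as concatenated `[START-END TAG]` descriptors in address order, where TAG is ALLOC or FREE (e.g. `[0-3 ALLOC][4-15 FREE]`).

Answer: [0-8 FREE][9-17 ALLOC][18-19 ALLOC][20-30 FREE]

Derivation:
Op 1: a = malloc(9) -> a = 0; heap: [0-8 ALLOC][9-30 FREE]
Op 2: b = malloc(9) -> b = 9; heap: [0-8 ALLOC][9-17 ALLOC][18-30 FREE]
Op 3: c = malloc(8) -> c = 18; heap: [0-8 ALLOC][9-17 ALLOC][18-25 ALLOC][26-30 FREE]
Op 4: c = realloc(c, 2) -> c = 18; heap: [0-8 ALLOC][9-17 ALLOC][18-19 ALLOC][20-30 FREE]
Op 5: free(a) -> (freed a); heap: [0-8 FREE][9-17 ALLOC][18-19 ALLOC][20-30 FREE]
Op 6: d = malloc(1) -> d = 0; heap: [0-0 ALLOC][1-8 FREE][9-17 ALLOC][18-19 ALLOC][20-30 FREE]
free(d): d = 0 -> block [0-0 ALLOC]; mark free, coalesce with adjacent free neighbors -> [0-8 FREE][9-17 ALLOC][18-19 ALLOC][20-30 FREE]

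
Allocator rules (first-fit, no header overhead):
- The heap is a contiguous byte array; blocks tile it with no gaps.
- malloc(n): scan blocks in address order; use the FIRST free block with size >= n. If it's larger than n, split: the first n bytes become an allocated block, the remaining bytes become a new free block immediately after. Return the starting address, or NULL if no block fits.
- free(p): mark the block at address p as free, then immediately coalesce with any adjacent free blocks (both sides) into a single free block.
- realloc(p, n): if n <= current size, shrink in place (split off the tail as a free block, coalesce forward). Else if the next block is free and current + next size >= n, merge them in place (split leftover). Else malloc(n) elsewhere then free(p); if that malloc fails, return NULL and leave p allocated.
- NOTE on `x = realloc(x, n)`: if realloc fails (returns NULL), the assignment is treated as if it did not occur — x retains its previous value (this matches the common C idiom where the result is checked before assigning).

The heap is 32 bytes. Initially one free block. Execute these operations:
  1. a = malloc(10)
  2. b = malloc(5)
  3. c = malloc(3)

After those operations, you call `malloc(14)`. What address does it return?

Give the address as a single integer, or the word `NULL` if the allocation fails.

Op 1: a = malloc(10) -> a = 0; heap: [0-9 ALLOC][10-31 FREE]
Op 2: b = malloc(5) -> b = 10; heap: [0-9 ALLOC][10-14 ALLOC][15-31 FREE]
Op 3: c = malloc(3) -> c = 15; heap: [0-9 ALLOC][10-14 ALLOC][15-17 ALLOC][18-31 FREE]
malloc(14): first-fit scan over [0-9 ALLOC][10-14 ALLOC][15-17 ALLOC][18-31 FREE] -> 18

Answer: 18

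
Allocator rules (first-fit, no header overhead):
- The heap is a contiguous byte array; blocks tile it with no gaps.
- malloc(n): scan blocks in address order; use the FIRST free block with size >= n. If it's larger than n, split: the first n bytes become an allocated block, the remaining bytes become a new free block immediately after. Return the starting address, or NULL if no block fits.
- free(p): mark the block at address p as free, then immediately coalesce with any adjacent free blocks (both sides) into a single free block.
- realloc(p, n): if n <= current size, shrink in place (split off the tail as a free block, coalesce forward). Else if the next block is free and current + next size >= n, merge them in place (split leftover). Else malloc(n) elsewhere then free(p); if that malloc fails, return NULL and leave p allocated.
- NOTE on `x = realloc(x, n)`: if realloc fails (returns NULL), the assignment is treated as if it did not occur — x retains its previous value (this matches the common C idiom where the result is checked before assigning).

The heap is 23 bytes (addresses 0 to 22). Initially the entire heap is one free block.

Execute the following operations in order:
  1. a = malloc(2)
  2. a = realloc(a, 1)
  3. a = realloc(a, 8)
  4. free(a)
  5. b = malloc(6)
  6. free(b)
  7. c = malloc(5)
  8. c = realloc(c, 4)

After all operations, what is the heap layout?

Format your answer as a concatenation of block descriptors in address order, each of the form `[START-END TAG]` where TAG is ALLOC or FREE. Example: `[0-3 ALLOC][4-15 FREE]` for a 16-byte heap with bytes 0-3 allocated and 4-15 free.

Answer: [0-3 ALLOC][4-22 FREE]

Derivation:
Op 1: a = malloc(2) -> a = 0; heap: [0-1 ALLOC][2-22 FREE]
Op 2: a = realloc(a, 1) -> a = 0; heap: [0-0 ALLOC][1-22 FREE]
Op 3: a = realloc(a, 8) -> a = 0; heap: [0-7 ALLOC][8-22 FREE]
Op 4: free(a) -> (freed a); heap: [0-22 FREE]
Op 5: b = malloc(6) -> b = 0; heap: [0-5 ALLOC][6-22 FREE]
Op 6: free(b) -> (freed b); heap: [0-22 FREE]
Op 7: c = malloc(5) -> c = 0; heap: [0-4 ALLOC][5-22 FREE]
Op 8: c = realloc(c, 4) -> c = 0; heap: [0-3 ALLOC][4-22 FREE]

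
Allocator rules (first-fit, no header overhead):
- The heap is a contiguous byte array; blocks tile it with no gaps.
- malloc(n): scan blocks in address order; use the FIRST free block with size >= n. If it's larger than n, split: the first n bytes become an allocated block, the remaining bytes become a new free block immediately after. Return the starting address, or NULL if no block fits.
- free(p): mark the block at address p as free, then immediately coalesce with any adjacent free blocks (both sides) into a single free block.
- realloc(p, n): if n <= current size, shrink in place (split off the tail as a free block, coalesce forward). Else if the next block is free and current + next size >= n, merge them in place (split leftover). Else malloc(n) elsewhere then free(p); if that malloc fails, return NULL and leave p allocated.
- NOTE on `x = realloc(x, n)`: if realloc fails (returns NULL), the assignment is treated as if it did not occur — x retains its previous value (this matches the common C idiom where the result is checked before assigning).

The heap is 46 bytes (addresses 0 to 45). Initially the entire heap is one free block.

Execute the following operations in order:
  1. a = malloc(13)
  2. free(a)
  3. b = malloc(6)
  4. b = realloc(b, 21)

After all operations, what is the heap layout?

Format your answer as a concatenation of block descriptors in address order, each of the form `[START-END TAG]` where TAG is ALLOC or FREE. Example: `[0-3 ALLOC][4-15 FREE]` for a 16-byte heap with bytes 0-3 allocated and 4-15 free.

Op 1: a = malloc(13) -> a = 0; heap: [0-12 ALLOC][13-45 FREE]
Op 2: free(a) -> (freed a); heap: [0-45 FREE]
Op 3: b = malloc(6) -> b = 0; heap: [0-5 ALLOC][6-45 FREE]
Op 4: b = realloc(b, 21) -> b = 0; heap: [0-20 ALLOC][21-45 FREE]

Answer: [0-20 ALLOC][21-45 FREE]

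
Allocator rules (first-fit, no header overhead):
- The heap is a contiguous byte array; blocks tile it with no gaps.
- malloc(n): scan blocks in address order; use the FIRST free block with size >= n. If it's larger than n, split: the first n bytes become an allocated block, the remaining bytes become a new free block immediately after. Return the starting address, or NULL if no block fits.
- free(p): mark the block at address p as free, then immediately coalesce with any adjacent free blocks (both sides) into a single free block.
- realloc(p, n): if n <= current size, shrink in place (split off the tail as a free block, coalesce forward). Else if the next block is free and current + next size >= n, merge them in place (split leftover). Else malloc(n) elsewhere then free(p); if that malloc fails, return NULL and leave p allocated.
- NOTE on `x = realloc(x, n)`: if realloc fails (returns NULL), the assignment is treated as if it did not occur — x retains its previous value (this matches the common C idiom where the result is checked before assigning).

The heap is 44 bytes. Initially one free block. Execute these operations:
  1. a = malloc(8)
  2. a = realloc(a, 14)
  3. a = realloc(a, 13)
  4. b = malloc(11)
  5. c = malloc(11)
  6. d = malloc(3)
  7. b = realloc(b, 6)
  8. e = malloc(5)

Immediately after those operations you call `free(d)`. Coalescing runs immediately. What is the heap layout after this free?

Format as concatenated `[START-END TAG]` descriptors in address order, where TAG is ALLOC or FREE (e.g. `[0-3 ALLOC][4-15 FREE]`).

Answer: [0-12 ALLOC][13-18 ALLOC][19-23 ALLOC][24-34 ALLOC][35-43 FREE]

Derivation:
Op 1: a = malloc(8) -> a = 0; heap: [0-7 ALLOC][8-43 FREE]
Op 2: a = realloc(a, 14) -> a = 0; heap: [0-13 ALLOC][14-43 FREE]
Op 3: a = realloc(a, 13) -> a = 0; heap: [0-12 ALLOC][13-43 FREE]
Op 4: b = malloc(11) -> b = 13; heap: [0-12 ALLOC][13-23 ALLOC][24-43 FREE]
Op 5: c = malloc(11) -> c = 24; heap: [0-12 ALLOC][13-23 ALLOC][24-34 ALLOC][35-43 FREE]
Op 6: d = malloc(3) -> d = 35; heap: [0-12 ALLOC][13-23 ALLOC][24-34 ALLOC][35-37 ALLOC][38-43 FREE]
Op 7: b = realloc(b, 6) -> b = 13; heap: [0-12 ALLOC][13-18 ALLOC][19-23 FREE][24-34 ALLOC][35-37 ALLOC][38-43 FREE]
Op 8: e = malloc(5) -> e = 19; heap: [0-12 ALLOC][13-18 ALLOC][19-23 ALLOC][24-34 ALLOC][35-37 ALLOC][38-43 FREE]
free(d): d = 35 -> block [35-37 ALLOC]; mark free, coalesce with adjacent free neighbors -> [0-12 ALLOC][13-18 ALLOC][19-23 ALLOC][24-34 ALLOC][35-43 FREE]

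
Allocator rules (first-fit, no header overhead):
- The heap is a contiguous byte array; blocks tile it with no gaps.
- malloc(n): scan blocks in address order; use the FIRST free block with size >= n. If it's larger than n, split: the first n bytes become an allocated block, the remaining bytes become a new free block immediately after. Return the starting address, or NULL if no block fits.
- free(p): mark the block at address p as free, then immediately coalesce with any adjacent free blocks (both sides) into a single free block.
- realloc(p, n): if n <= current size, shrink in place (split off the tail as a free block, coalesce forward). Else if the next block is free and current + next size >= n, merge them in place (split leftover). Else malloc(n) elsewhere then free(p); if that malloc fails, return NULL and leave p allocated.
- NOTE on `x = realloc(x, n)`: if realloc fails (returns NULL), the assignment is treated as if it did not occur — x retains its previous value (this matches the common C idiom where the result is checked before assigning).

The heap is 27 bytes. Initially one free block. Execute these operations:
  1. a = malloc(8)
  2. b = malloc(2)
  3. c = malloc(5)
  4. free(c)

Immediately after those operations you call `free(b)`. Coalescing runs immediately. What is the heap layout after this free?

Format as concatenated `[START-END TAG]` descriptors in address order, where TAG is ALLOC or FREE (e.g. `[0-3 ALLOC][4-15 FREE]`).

Op 1: a = malloc(8) -> a = 0; heap: [0-7 ALLOC][8-26 FREE]
Op 2: b = malloc(2) -> b = 8; heap: [0-7 ALLOC][8-9 ALLOC][10-26 FREE]
Op 3: c = malloc(5) -> c = 10; heap: [0-7 ALLOC][8-9 ALLOC][10-14 ALLOC][15-26 FREE]
Op 4: free(c) -> (freed c); heap: [0-7 ALLOC][8-9 ALLOC][10-26 FREE]
free(b): b = 8 -> block [8-9 ALLOC]; mark free, coalesce with adjacent free neighbors -> [0-7 ALLOC][8-26 FREE]

Answer: [0-7 ALLOC][8-26 FREE]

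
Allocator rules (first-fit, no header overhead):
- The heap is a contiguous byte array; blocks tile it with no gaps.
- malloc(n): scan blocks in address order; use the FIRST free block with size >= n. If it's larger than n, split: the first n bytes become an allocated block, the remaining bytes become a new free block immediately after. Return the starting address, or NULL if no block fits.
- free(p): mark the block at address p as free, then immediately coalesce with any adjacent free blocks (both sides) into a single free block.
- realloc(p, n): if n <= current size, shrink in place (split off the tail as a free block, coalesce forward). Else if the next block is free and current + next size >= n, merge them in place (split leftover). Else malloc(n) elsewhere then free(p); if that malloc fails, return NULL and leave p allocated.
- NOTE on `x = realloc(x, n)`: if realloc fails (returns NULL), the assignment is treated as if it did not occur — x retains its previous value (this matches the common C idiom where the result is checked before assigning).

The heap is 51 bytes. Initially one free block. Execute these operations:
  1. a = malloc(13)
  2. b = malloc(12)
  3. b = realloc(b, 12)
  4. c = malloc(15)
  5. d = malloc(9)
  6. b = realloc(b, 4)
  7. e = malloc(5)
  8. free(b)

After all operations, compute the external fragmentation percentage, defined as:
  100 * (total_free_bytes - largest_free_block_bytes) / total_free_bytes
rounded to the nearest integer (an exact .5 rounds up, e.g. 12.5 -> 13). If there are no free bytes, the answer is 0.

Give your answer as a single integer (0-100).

Answer: 56

Derivation:
Op 1: a = malloc(13) -> a = 0; heap: [0-12 ALLOC][13-50 FREE]
Op 2: b = malloc(12) -> b = 13; heap: [0-12 ALLOC][13-24 ALLOC][25-50 FREE]
Op 3: b = realloc(b, 12) -> b = 13; heap: [0-12 ALLOC][13-24 ALLOC][25-50 FREE]
Op 4: c = malloc(15) -> c = 25; heap: [0-12 ALLOC][13-24 ALLOC][25-39 ALLOC][40-50 FREE]
Op 5: d = malloc(9) -> d = 40; heap: [0-12 ALLOC][13-24 ALLOC][25-39 ALLOC][40-48 ALLOC][49-50 FREE]
Op 6: b = realloc(b, 4) -> b = 13; heap: [0-12 ALLOC][13-16 ALLOC][17-24 FREE][25-39 ALLOC][40-48 ALLOC][49-50 FREE]
Op 7: e = malloc(5) -> e = 17; heap: [0-12 ALLOC][13-16 ALLOC][17-21 ALLOC][22-24 FREE][25-39 ALLOC][40-48 ALLOC][49-50 FREE]
Op 8: free(b) -> (freed b); heap: [0-12 ALLOC][13-16 FREE][17-21 ALLOC][22-24 FREE][25-39 ALLOC][40-48 ALLOC][49-50 FREE]
Free blocks: [4 3 2] total_free=9 largest=4 -> 100*(9-4)/9 = 500/9 ≈ 55.556 -> rounds to 56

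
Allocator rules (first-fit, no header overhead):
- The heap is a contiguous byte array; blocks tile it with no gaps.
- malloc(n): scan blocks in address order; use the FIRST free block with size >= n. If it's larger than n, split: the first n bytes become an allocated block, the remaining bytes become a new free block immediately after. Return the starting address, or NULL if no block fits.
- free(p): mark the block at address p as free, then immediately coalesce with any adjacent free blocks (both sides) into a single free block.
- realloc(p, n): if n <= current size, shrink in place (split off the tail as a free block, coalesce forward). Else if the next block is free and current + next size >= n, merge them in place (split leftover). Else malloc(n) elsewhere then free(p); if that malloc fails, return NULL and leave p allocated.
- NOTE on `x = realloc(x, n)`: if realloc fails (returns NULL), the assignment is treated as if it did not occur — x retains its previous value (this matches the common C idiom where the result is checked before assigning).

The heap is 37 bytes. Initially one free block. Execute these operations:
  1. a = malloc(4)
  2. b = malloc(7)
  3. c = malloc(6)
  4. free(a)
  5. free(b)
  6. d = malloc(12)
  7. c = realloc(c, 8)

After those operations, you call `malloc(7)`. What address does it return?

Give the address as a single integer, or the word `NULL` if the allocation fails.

Op 1: a = malloc(4) -> a = 0; heap: [0-3 ALLOC][4-36 FREE]
Op 2: b = malloc(7) -> b = 4; heap: [0-3 ALLOC][4-10 ALLOC][11-36 FREE]
Op 3: c = malloc(6) -> c = 11; heap: [0-3 ALLOC][4-10 ALLOC][11-16 ALLOC][17-36 FREE]
Op 4: free(a) -> (freed a); heap: [0-3 FREE][4-10 ALLOC][11-16 ALLOC][17-36 FREE]
Op 5: free(b) -> (freed b); heap: [0-10 FREE][11-16 ALLOC][17-36 FREE]
Op 6: d = malloc(12) -> d = 17; heap: [0-10 FREE][11-16 ALLOC][17-28 ALLOC][29-36 FREE]
Op 7: c = realloc(c, 8) -> c = 0; heap: [0-7 ALLOC][8-16 FREE][17-28 ALLOC][29-36 FREE]
malloc(7): first-fit scan over [0-7 ALLOC][8-16 FREE][17-28 ALLOC][29-36 FREE] -> 8

Answer: 8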